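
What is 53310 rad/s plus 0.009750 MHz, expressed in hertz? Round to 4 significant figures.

18230 hertz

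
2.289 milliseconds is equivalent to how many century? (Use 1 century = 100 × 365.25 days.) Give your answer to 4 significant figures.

7.253 × 10^-13 century

1 ms = 3.16881 × 10^-13 centuries.
Then 2.289 × 3.16881 × 10^-13 ≈ 7.253 × 10^-13 century.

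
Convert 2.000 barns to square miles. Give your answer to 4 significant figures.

7.722 × 10^-35 mi²

1 barn = 3.86102 × 10^-35 square miles.
Then 2.000 × 3.86102 × 10^-35 ≈ 7.722 × 10^-35 mi².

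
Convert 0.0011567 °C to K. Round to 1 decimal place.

273.2 kelvins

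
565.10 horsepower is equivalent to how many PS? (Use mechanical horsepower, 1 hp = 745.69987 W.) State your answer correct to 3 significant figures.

573 PS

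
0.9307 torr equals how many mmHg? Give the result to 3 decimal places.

1 torr = 1.00000 millimeters of mercury.
0.9307 × 1.00000 ≈ 0.931 mmHg.

0.931 millimeters of mercury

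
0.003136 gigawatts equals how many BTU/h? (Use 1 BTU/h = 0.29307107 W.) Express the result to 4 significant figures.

1 gigawatt = 3.41214e+9 BTU/h.
0.003136 × 3.41214e+9 ≈ 1.070e+7 BTU/h.

1.070e+7 BTU/h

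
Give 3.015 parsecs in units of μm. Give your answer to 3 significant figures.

9.30e+22 micrometers

1 pc = 3.08568e+22 μm.
Thus 3.015 × 3.08568e+22 ≈ 9.30e+22 μm.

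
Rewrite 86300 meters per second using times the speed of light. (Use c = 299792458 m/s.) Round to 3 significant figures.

1 m/s = 3.33564e-9 c.
Then 86300 × 3.33564e-9 ≈ 0.000288 c.

0.000288 c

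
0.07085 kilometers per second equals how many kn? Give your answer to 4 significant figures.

137.7 kn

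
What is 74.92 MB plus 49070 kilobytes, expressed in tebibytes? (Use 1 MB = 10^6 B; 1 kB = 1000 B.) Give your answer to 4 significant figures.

74.92 MB = 6.81393 × 10^-5 TiB and 49070 kB = 4.46289 × 10^-5 TiB.
6.81393 × 10^-5 + 4.46289 × 10^-5 ≈ 0.0001128 TiB.

0.0001128 TiB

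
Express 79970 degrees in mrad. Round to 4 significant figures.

1 degree = 17.4533 milliradians.
So 79970 × 17.4533 ≈ 1.396 × 10^6 mrad.

1.396 × 10^6 mrad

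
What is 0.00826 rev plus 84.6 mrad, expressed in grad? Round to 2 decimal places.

8.69 gradians

0.00826 rev = 3.30400 grad and 84.6 mrad = 5.38580 grad.
3.30400 + 5.38580 ≈ 8.69 grad.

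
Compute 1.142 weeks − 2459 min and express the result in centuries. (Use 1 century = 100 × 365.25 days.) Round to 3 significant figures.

0.000172 centuries

1.142 wk = 0.000218864 century and 2459 min = 4.67526 × 10^-5 century.
0.000218864 − 4.67526 × 10^-5 ≈ 0.000172 century.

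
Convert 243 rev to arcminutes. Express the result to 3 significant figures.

5.25e+6 arcminutes

1 revolution = 21600.0 arcminutes.
243 × 21600.0 ≈ 5.25e+6 arcmin.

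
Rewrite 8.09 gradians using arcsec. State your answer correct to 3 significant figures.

26200 arcseconds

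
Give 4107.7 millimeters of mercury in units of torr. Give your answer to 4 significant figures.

4108 torr

1 millimeter of mercury = 1.00000 torr.
Then 4107.7 × 1.00000 ≈ 4108 torr.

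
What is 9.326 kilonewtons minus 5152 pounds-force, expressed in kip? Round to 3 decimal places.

9.326 kN = 2.09657 kip and 5152 lbf = 5.15200 kip.
2.09657 − 5.15200 ≈ -3.055 kip.

-3.055 kips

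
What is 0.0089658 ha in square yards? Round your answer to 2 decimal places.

1 hectare = 11959.9 yd².
Then 0.0089658 × 11959.9 ≈ 107.23 yd².

107.23 yd²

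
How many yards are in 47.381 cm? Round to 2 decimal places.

1 cm = 0.0109361 yd.
Then 47.381 × 0.0109361 ≈ 0.52 yd.

0.52 yd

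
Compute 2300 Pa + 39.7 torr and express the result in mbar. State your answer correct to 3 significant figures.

2300 Pa = 23.0000 mbar and 39.7 torr = 52.9290 mbar.
23.0000 + 52.9290 ≈ 75.9 mbar.

75.9 millibar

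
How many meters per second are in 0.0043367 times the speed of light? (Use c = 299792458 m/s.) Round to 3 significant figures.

1.30e+6 m/s

1 speed of light = 2.99792e+8 m/s.
0.0043367 × 2.99792e+8 ≈ 1.30e+6 m/s.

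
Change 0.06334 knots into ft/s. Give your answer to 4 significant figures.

1 kn = 1.68781 ft/s.
Then 0.06334 × 1.68781 ≈ 0.1069 ft/s.

0.1069 ft/s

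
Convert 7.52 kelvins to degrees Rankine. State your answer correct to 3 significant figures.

13.5 degrees Rankine

°R = K × 9/5.
Applying the formula gives 13.5 °R.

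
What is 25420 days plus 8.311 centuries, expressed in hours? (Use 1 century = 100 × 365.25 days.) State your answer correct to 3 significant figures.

7.90 × 10^6 h

25420 d = 610080 h and 8.311 century = 7.28542 × 10^6 h.
610080 + 7.28542 × 10^6 ≈ 7.90 × 10^6 h.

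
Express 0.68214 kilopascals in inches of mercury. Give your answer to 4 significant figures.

0.2014 inches of mercury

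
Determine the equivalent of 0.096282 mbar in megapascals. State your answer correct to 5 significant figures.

9.6282 × 10^-6 MPa

1 millibar = 0.000100000 MPa.
So 0.096282 × 0.000100000 ≈ 9.6282 × 10^-6 MPa.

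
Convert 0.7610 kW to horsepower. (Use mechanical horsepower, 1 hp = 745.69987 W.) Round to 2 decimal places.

1 kW = 1.34102 hp.
So 0.7610 × 1.34102 ≈ 1.02 hp.

1.02 hp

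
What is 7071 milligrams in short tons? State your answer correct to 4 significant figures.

1 milligram = 1.10231 × 10^-9 short ton.
So 7071 × 1.10231 × 10^-9 ≈ 7.794 × 10^-6 short ton.

7.794 × 10^-6 short ton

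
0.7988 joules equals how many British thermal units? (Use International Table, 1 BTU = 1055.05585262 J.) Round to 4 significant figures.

0.0007571 British thermal units

1 joule = 0.000947817 BTU.
So 0.7988 × 0.000947817 ≈ 0.0007571 BTU.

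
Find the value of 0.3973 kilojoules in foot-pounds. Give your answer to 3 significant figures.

1 kJ = 737.562 ft·lbf.
0.3973 × 737.562 ≈ 293 ft·lbf.

293 ft·lbf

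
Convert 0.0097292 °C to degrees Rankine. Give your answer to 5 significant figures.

491.69 °R

°R = (°C + 273.15) × 9/5.
Applying the formula gives 491.69 °R.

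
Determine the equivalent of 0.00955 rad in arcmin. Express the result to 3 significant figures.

1 rad = 3437.75 arcmin.
Then 0.00955 × 3437.75 ≈ 32.8 arcmin.

32.8 arcminutes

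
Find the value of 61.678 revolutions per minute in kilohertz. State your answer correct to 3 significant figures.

1 revolution per minute = 1.66667 × 10^-5 kilohertz.
61.678 × 1.66667 × 10^-5 ≈ 0.00103 kHz.

0.00103 kHz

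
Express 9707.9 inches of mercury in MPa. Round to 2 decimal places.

32.87 megapascals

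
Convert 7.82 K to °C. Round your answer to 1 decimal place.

K = °C + 273.15.
Applying the formula gives -265.3 °C.

-265.3 °C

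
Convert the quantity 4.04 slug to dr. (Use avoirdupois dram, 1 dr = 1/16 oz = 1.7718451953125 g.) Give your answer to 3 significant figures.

33300 drams

1 slug = 8236.56 dr.
Then 4.04 × 8236.56 ≈ 33300 dr.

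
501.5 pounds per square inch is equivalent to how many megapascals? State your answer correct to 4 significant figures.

1 psi = 0.00689476 megapascals.
So 501.5 × 0.00689476 ≈ 3.458 MPa.

3.458 MPa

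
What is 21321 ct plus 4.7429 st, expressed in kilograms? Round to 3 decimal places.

34.383 kilograms

21321 ct = 4.26420 kg and 4.7429 st = 30.1188 kg.
4.26420 + 30.1188 ≈ 34.383 kg.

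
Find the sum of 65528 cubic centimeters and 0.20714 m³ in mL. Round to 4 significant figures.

272700 mL

65528 cm³ = 65528.0 mL and 0.20714 m³ = 207140 mL.
65528.0 + 207140 ≈ 272700 mL.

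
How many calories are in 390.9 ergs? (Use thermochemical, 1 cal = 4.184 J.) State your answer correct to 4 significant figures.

1 erg = 2.39006e-8 cal.
So 390.9 × 2.39006e-8 ≈ 9.343e-6 cal.

9.343e-6 cal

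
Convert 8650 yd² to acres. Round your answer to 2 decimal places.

1.79 acre

1 square yard = 0.000206612 acres.
8650 × 0.000206612 ≈ 1.79 acre.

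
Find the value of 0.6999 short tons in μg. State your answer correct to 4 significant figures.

6.349 × 10^11 micrograms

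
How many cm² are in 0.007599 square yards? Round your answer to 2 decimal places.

63.54 square centimeters

1 yd² = 8361.27 cm².
So 0.007599 × 8361.27 ≈ 63.54 cm².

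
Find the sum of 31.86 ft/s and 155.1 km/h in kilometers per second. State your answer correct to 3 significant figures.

31.86 ft/s = 0.00971093 km/s and 155.1 km/h = 0.0430833 km/s.
0.00971093 + 0.0430833 ≈ 0.0528 km/s.

0.0528 kilometers per second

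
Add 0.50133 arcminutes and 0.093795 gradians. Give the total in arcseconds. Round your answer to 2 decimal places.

0.50133 arcmin = 30.0798 arcsec and 0.093795 grad = 303.896 arcsec.
30.0798 + 303.896 ≈ 333.98 arcsec.

333.98 arcsec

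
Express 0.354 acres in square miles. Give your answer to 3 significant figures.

0.000553 mi²

1 acre = 0.00156250 mi².
So 0.354 × 0.00156250 ≈ 0.000553 mi².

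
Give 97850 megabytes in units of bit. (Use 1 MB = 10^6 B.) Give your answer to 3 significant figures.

7.83 × 10^11 bit

1 MB = 8.00000 × 10^6 bits.
So 97850 × 8.00000 × 10^6 ≈ 7.83 × 10^11 bit.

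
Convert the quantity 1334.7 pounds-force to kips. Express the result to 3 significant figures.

1.33 kips

1 lbf = 0.00100000 kips.
So 1334.7 × 0.00100000 ≈ 1.33 kip.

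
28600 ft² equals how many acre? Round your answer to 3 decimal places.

0.657 acre

1 square foot = 2.29568e-5 acre.
Thus 28600 × 2.29568e-5 ≈ 0.657 acre.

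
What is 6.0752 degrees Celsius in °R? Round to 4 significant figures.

502.6 °R

°R = (°C + 273.15) × 9/5.
Applying the formula gives 502.6 °R.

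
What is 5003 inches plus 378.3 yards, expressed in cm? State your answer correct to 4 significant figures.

5003 in = 12707.6 cm and 378.3 yd = 34591.8 cm.
12707.6 + 34591.8 ≈ 47300 cm.

47300 cm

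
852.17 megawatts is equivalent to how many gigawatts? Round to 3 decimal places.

1 MW = 0.00100000 gigawatts.
Thus 852.17 × 0.00100000 ≈ 0.852 GW.

0.852 GW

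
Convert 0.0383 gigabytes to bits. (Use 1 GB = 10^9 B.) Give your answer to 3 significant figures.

3.06 × 10^8 bit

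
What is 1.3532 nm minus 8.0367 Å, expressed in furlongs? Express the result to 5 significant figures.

2.7317e-12 furlongs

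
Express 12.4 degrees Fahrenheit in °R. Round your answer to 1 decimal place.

472.1 °R

°R = °F + 459.67.
Applying the formula gives 472.1 °R.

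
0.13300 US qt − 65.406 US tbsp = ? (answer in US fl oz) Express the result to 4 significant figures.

-28.45 US fluid ounces

0.13300 US qt = 4.25600 US fl oz and 65.406 US tbsp = 32.7030 US fl oz.
4.25600 − 32.7030 ≈ -28.45 US fl oz.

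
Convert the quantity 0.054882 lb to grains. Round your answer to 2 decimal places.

384.17 gr

1 lb = 7000.00 grains.
Then 0.054882 × 7000.00 ≈ 384.17 gr.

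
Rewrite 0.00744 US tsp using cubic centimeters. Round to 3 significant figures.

0.0367 cm³

1 US tsp = 4.92892 cm³.
Thus 0.00744 × 4.92892 ≈ 0.0367 cm³.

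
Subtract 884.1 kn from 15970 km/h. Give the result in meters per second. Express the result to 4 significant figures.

3981 m/s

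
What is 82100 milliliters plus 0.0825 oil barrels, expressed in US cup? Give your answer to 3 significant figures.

402 US cup

82100 mL = 347.016 US cup and 0.0825 bbl = 55.4400 US cup.
347.016 + 55.4400 ≈ 402 US cup.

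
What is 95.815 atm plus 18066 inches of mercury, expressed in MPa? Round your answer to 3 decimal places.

70.887 megapascals

95.815 atm = 9.70845 MPa and 18066 inHg = 61.1785 MPa.
9.70845 + 61.1785 ≈ 70.887 MPa.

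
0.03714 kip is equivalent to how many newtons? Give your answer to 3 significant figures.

1 kip = 4448.22 N.
Thus 0.03714 × 4448.22 ≈ 165 N.

165 N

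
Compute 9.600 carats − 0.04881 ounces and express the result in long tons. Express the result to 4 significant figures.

5.278e-7 long ton

9.600 ct = 1.88968e-6 long ton and 0.04881 oz = 1.36189e-6 long ton.
1.88968e-6 − 1.36189e-6 ≈ 5.278e-7 long ton.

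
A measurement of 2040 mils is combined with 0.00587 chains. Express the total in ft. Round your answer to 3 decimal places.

2040 mil = 0.170000 ft and 0.00587 chain = 0.387420 ft.
0.170000 + 0.387420 ≈ 0.557 ft.

0.557 ft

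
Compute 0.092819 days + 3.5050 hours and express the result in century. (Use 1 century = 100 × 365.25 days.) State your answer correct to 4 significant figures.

6.540e-6 century

0.092819 d = 2.54125e-6 century and 3.5050 h = 3.99840e-6 century.
2.54125e-6 + 3.99840e-6 ≈ 6.540e-6 century.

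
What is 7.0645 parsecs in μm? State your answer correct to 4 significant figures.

1 parsec = 3.08568e+22 micrometers.
Then 7.0645 × 3.08568e+22 ≈ 2.180e+23 μm.

2.180e+23 micrometers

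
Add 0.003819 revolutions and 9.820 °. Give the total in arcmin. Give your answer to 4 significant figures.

671.7 arcmin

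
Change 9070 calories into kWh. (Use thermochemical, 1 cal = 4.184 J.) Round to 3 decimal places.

0.011 kilowatt-hours

1 cal = 1.16222 × 10^-6 kWh.
So 9070 × 1.16222 × 10^-6 ≈ 0.011 kWh.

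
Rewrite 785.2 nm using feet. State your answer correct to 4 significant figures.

1 nanometer = 3.28084 × 10^-9 ft.
785.2 × 3.28084 × 10^-9 ≈ 2.576 × 10^-6 ft.

2.576 × 10^-6 ft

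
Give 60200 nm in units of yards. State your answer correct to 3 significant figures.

6.58 × 10^-5 yd

1 nm = 1.09361 × 10^-9 yd.
60200 × 1.09361 × 10^-9 ≈ 6.58 × 10^-5 yd.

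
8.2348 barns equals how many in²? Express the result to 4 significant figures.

1 barn = 1.55000e-25 square inches.
8.2348 × 1.55000e-25 ≈ 1.276e-24 in².

1.276e-24 square inches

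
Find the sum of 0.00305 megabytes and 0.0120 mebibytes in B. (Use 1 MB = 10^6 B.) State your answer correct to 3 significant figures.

15600 B

0.00305 MB = 3050.00 B and 0.0120 MiB = 12582.9 B.
3050.00 + 12582.9 ≈ 15600 B.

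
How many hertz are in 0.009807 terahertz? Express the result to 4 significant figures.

1 THz = 1.00000e+12 Hz.
Thus 0.009807 × 1.00000e+12 ≈ 9.807e+9 Hz.

9.807e+9 Hz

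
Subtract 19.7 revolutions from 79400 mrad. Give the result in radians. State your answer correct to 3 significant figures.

79400 mrad = 79.4000 rad and 19.7 rev = 123.779 rad.
79.4000 − 123.779 ≈ -44.4 rad.

-44.4 radians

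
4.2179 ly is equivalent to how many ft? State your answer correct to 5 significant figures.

1 light-year = 3.10391e+16 ft.
So 4.2179 × 3.10391e+16 ≈ 1.3092e+17 ft.

1.3092e+17 ft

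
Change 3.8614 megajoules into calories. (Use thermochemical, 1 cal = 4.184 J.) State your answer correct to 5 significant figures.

1 megajoule = 239006 calories.
3.8614 × 239006 ≈ 922900 cal.

922900 cal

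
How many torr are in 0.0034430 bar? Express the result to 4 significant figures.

1 bar = 750.062 torr.
So 0.0034430 × 750.062 ≈ 2.582 torr.

2.582 torr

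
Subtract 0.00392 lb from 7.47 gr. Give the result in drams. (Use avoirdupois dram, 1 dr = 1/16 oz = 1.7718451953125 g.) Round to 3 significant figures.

7.47 gr = 0.273189 dr and 0.00392 lb = 1.00352 dr.
0.273189 − 1.00352 ≈ -0.730 dr.

-0.730 dr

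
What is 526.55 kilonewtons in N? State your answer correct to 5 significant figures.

1 kN = 1000.00 newtons.
Then 526.55 × 1000.00 ≈ 526550 N.

526550 N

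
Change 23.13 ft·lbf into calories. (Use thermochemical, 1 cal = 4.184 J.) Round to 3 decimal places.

7.495 calories

1 ft·lbf = 0.324048 calories.
23.13 × 0.324048 ≈ 7.495 cal.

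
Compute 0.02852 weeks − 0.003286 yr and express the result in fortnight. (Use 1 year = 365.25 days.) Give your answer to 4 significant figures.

-0.07147 fortnights

0.02852 wk = 0.0142600 fortnight and 0.003286 yr = 0.0857294 fortnight.
0.0142600 − 0.0857294 ≈ -0.07147 fortnight.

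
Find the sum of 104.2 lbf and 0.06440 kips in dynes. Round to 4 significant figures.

7.500 × 10^7 dynes

104.2 lbf = 4.63505 × 10^7 dyn and 0.06440 kip = 2.86465 × 10^7 dyn.
4.63505 × 10^7 + 2.86465 × 10^7 ≈ 7.500 × 10^7 dyn.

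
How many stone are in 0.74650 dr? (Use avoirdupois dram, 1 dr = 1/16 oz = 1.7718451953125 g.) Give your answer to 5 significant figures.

1 dram = 0.000279018 stone.
0.74650 × 0.000279018 ≈ 0.00020829 st.

0.00020829 st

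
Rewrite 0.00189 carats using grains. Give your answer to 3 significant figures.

0.00583 gr

1 carat = 3.08647 grains.
Then 0.00189 × 3.08647 ≈ 0.00583 gr.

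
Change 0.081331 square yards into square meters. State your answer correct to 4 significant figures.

0.06800 m²

1 square yard = 0.836127 m².
Then 0.081331 × 0.836127 ≈ 0.06800 m².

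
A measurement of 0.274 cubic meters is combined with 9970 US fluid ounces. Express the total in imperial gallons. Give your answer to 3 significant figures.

0.274 m³ = 60.2716 imp gal and 9970 US fl oz = 64.8575 imp gal.
60.2716 + 64.8575 ≈ 125 imp gal.

125 imp gal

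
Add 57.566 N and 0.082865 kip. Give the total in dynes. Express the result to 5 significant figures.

57.566 N = 5.75660e+6 dyn and 0.082865 kip = 3.68602e+7 dyn.
5.75660e+6 + 3.68602e+7 ≈ 4.2617e+7 dyn.

4.2617e+7 dyn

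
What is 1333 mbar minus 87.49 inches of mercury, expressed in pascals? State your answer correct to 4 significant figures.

-163000 pascals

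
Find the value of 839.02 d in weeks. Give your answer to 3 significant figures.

120 wk

1 day = 0.142857 wk.
Thus 839.02 × 0.142857 ≈ 120 wk.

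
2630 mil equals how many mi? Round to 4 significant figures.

4.151 × 10^-5 miles

1 mil = 1.57828 × 10^-8 miles.
2630 × 1.57828 × 10^-8 ≈ 4.151 × 10^-5 mi.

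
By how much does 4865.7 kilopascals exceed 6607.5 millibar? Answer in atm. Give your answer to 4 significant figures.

41.50 atmospheres

4865.7 kPa = 48.0207 atm and 6607.5 mbar = 6.52110 atm.
48.0207 − 6.52110 ≈ 41.50 atm.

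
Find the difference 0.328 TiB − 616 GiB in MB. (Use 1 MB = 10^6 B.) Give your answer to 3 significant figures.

0.328 TiB = 360640 MB and 616 GiB = 661425 MB.
360640 − 661425 ≈ -301000 MB.

-301000 megabytes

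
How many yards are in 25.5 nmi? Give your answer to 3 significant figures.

1 nautical mile = 2025.37 yd.
Then 25.5 × 2025.37 ≈ 51600 yd.

51600 yards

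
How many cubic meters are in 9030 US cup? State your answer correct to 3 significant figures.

2.14 cubic meters

1 US cup = 0.000236588 cubic meters.
9030 × 0.000236588 ≈ 2.14 m³.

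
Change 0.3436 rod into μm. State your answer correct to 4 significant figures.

1.728 × 10^6 μm

1 rod = 5.02920 × 10^6 micrometers.
Then 0.3436 × 5.02920 × 10^6 ≈ 1.728 × 10^6 μm.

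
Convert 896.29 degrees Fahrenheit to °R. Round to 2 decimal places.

1355.96 °R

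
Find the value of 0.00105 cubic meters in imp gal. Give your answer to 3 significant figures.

0.231 imp gal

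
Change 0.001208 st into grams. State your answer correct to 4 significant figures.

1 st = 6350.29 g.
Thus 0.001208 × 6350.29 ≈ 7.671 g.

7.671 grams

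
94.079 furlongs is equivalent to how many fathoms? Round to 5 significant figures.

10349 fathom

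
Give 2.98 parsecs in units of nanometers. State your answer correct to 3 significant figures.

1 parsec = 3.08568 × 10^25 nm.
Then 2.98 × 3.08568 × 10^25 ≈ 9.20 × 10^25 nm.

9.20 × 10^25 nm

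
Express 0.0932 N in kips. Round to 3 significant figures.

1 N = 0.000224809 kips.
So 0.0932 × 0.000224809 ≈ 2.10e-5 kip.

2.10e-5 kip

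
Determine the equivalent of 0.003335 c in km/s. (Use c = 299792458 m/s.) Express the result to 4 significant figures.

999.8 km/s

1 c = 299792 kilometers per second.
0.003335 × 299792 ≈ 999.8 km/s.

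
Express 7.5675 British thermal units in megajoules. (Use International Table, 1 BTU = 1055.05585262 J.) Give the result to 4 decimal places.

0.0080 MJ

1 British thermal unit = 0.00105506 megajoules.
Then 7.5675 × 0.00105506 ≈ 0.0080 MJ.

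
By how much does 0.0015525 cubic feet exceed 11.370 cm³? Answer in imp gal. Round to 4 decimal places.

0.0015525 ft³ = 0.00967027 imp gal and 11.370 cm³ = 0.00250105 imp gal.
0.00967027 − 0.00250105 ≈ 0.0072 imp gal.

0.0072 imp gal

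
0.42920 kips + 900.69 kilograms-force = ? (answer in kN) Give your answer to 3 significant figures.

0.42920 kip = 1.90918 kN and 900.69 kgf = 8.83275 kN.
1.90918 + 8.83275 ≈ 10.7 kN.

10.7 kilonewtons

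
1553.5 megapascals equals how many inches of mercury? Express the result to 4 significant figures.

1 megapascal = 295.300 inHg.
Then 1553.5 × 295.300 ≈ 458700 inHg.

458700 inHg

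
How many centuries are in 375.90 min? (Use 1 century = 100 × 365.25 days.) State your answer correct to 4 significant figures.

7.147e-6 century

1 min = 1.90129e-8 centuries.
So 375.90 × 1.90129e-8 ≈ 7.147e-6 century.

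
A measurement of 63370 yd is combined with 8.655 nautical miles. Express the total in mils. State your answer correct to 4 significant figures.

2.912e+9 mils

63370 yd = 2.28132e+9 mil and 8.655 nmi = 6.31065e+8 mil.
2.28132e+9 + 6.31065e+8 ≈ 2.912e+9 mil.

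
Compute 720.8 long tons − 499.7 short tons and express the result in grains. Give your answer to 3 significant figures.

720.8 long ton = 1.13021 × 10^10 gr and 499.7 short ton = 6.99580 × 10^9 gr.
1.13021 × 10^10 − 6.99580 × 10^9 ≈ 4.31 × 10^9 gr.

4.31 × 10^9 grains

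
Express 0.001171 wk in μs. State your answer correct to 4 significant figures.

7.082 × 10^8 μs

1 week = 6.04800 × 10^11 μs.
So 0.001171 × 6.04800 × 10^11 ≈ 7.082 × 10^8 μs.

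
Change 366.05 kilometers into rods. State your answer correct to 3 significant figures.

1 km = 198.839 rods.
Then 366.05 × 198.839 ≈ 72800 rod.

72800 rods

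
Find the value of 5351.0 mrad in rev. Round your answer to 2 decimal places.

0.85 rev

1 mrad = 0.000159155 revolutions.
Thus 5351.0 × 0.000159155 ≈ 0.85 rev.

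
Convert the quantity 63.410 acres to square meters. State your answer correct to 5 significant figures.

256610 square meters

1 acre = 4046.86 m².
So 63.410 × 4046.86 ≈ 256610 m².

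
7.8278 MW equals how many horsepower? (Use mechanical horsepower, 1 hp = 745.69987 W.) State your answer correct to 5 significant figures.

1 megawatt = 1341.02 hp.
Thus 7.8278 × 1341.02 ≈ 10497 hp.

10497 horsepower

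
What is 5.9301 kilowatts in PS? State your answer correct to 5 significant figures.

1 kW = 1.35962 metric horsepower.
Thus 5.9301 × 1.35962 ≈ 8.0627 PS.

8.0627 PS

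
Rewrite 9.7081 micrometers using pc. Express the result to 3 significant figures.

1 μm = 3.24078e-23 pc.
Then 9.7081 × 3.24078e-23 ≈ 3.15e-22 pc.

3.15e-22 parsecs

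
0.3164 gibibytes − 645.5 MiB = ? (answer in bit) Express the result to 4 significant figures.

-2.697e+9 bits

0.3164 GiB = 2.71786e+9 bit and 645.5 MiB = 5.41485e+9 bit.
2.71786e+9 − 5.41485e+9 ≈ -2.697e+9 bit.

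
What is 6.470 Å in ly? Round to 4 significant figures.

1 angstrom = 1.05700e-26 ly.
6.470 × 1.05700e-26 ≈ 6.839e-26 ly.

6.839e-26 ly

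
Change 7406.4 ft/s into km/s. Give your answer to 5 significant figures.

2.2575 km/s

1 ft/s = 0.000304800 km/s.
7406.4 × 0.000304800 ≈ 2.2575 km/s.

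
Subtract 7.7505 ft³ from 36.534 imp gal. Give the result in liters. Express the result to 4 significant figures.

-53.38 liters

36.534 imp gal = 166.087 L and 7.7505 ft³ = 219.470 L.
166.087 − 219.470 ≈ -53.38 L.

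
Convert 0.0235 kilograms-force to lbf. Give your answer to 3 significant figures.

0.0518 pounds-force

1 kilogram-force = 2.20462 lbf.
Then 0.0235 × 2.20462 ≈ 0.0518 lbf.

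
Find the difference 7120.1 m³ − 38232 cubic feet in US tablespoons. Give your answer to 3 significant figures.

4.08 × 10^8 US tablespoons

7120.1 m³ = 4.81518 × 10^8 US tbsp and 38232 ft³ = 7.32148 × 10^7 US tbsp.
4.81518 × 10^8 − 7.32148 × 10^7 ≈ 4.08 × 10^8 US tbsp.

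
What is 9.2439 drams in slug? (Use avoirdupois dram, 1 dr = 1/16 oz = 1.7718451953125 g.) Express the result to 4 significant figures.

0.001122 slugs

1 dram = 0.000121410 slug.
So 9.2439 × 0.000121410 ≈ 0.001122 slug.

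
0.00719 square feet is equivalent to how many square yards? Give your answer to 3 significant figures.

1 ft² = 0.111111 square yards.
0.00719 × 0.111111 ≈ 0.000799 yd².

0.000799 square yards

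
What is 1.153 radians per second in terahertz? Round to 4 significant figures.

1.835 × 10^-13 THz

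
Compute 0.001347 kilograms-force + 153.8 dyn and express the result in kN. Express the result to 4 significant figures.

0.001347 kgf = 1.32096e-5 kN and 153.8 dyn = 1.53800e-6 kN.
1.32096e-5 + 1.53800e-6 ≈ 1.475e-5 kN.

1.475e-5 kilonewtons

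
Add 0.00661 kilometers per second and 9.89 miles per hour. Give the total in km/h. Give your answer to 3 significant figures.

39.7 km/h

0.00661 km/s = 23.7960 km/h and 9.89 mph = 15.9164 km/h.
23.7960 + 15.9164 ≈ 39.7 km/h.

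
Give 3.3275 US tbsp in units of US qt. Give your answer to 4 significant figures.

0.05199 US quarts

1 US tablespoon = 0.0156250 US qt.
So 3.3275 × 0.0156250 ≈ 0.05199 US qt.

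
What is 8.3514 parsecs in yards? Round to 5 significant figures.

2.8182e+17 yd

1 parsec = 3.37454e+16 yd.
8.3514 × 3.37454e+16 ≈ 2.8182e+17 yd.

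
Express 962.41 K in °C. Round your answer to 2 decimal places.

689.26 °C

K = °C + 273.15.
Applying the formula gives 689.26 °C.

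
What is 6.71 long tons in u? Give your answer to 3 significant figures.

4.11e+30 atomic mass units

1 long ton = 6.11878e+29 u.
So 6.71 × 6.11878e+29 ≈ 4.11e+30 u.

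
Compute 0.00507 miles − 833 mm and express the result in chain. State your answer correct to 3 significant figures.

0.364 chain

0.00507 mi = 0.405600 chain and 833 mm = 0.0414082 chain.
0.405600 − 0.0414082 ≈ 0.364 chain.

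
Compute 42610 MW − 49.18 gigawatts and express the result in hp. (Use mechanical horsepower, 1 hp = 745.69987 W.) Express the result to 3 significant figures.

42610 MW = 5.71410 × 10^7 hp and 49.18 GW = 6.59515 × 10^7 hp.
5.71410 × 10^7 − 6.59515 × 10^7 ≈ -8.81 × 10^6 hp.

-8.81 × 10^6 hp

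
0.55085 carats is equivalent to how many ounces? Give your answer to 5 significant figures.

1 carat = 0.00705479 ounces.
So 0.55085 × 0.00705479 ≈ 0.0038861 oz.

0.0038861 oz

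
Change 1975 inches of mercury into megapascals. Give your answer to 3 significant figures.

1 inHg = 0.00338639 MPa.
So 1975 × 0.00338639 ≈ 6.69 MPa.

6.69 MPa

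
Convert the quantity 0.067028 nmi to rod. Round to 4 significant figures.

24.68 rod

1 nautical mile = 368.249 rod.
Thus 0.067028 × 368.249 ≈ 24.68 rod.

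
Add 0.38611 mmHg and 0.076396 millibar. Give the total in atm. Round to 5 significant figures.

0.38611 mmHg = 0.000508040 atm and 0.076396 mbar = 7.53970 × 10^-5 atm.
0.000508040 + 7.53970 × 10^-5 ≈ 0.00058344 atm.

0.00058344 atm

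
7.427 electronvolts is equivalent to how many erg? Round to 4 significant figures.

1.190e-11 erg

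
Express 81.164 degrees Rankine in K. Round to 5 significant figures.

°R = K × 9/5.
Applying the formula gives 45.091 K.

45.091 K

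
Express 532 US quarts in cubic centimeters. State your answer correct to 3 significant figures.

503000 cm³

1 US qt = 946.353 cubic centimeters.
532 × 946.353 ≈ 503000 cm³.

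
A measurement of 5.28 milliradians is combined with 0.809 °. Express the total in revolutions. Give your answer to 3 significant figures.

0.00309 revolutions

5.28 mrad = 0.000840338 rev and 0.809 ° = 0.00224722 rev.
0.000840338 + 0.00224722 ≈ 0.00309 rev.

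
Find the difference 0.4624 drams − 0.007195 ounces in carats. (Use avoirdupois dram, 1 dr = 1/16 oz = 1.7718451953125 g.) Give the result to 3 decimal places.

3.077 carats

0.4624 dr = 4.09651 ct and 0.007195 oz = 1.01987 ct.
4.09651 − 1.01987 ≈ 3.077 ct.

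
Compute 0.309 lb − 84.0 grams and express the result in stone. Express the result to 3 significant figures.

0.309 lb = 0.0220714 st and 84.0 g = 0.0132277 st.
0.0220714 − 0.0132277 ≈ 0.00884 st.

0.00884 stone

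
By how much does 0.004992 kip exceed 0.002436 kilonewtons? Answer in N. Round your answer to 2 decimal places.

19.77 N

0.004992 kip = 22.2055 N and 0.002436 kN = 2.43600 N.
22.2055 − 2.43600 ≈ 19.77 N.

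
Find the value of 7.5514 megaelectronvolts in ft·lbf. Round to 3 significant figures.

8.92e-13 foot-pounds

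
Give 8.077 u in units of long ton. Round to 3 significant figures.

1.32e-29 long ton

1 u = 1.63431e-30 long tons.
So 8.077 × 1.63431e-30 ≈ 1.32e-29 long ton.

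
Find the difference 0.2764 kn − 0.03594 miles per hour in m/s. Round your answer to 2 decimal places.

0.2764 kn = 0.142192 m/s and 0.03594 mph = 0.0160666 m/s.
0.142192 − 0.0160666 ≈ 0.13 m/s.

0.13 m/s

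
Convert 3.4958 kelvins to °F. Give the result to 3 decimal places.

K = (°F + 459.67) × 5/9.
Applying the formula gives -453.378 °F.

-453.378 degrees Fahrenheit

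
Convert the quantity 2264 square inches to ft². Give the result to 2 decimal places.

1 square inch = 0.00694444 square feet.
Then 2264 × 0.00694444 ≈ 15.72 ft².

15.72 square feet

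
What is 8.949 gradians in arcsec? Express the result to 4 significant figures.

28990 arcseconds

1 gradian = 3240.00 arcseconds.
So 8.949 × 3240.00 ≈ 28990 arcsec.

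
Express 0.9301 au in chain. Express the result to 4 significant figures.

1 astronomical unit = 7.43646 × 10^9 chains.
Thus 0.9301 × 7.43646 × 10^9 ≈ 6.917 × 10^9 chain.

6.917 × 10^9 chains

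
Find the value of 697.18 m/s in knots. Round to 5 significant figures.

1 m/s = 1.94384 knots.
Thus 697.18 × 1.94384 ≈ 1355.2 kn.

1355.2 kn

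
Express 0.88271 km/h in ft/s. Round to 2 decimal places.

1 km/h = 0.911344 feet per second.
Then 0.88271 × 0.911344 ≈ 0.80 ft/s.

0.80 ft/s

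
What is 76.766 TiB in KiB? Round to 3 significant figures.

8.24 × 10^10 KiB

1 tebibyte = 1.07374 × 10^9 kibibytes.
Thus 76.766 × 1.07374 × 10^9 ≈ 8.24 × 10^10 KiB.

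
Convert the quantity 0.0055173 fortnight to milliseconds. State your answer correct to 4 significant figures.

1 fortnight = 1.20960e+9 ms.
Thus 0.0055173 × 1.20960e+9 ≈ 6.674e+6 ms.

6.674e+6 ms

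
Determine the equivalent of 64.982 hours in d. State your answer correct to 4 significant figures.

1 h = 0.0416667 days.
Then 64.982 × 0.0416667 ≈ 2.708 d.

2.708 days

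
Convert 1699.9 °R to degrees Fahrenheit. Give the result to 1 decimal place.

°R = °F + 459.67.
Applying the formula gives 1240.2 °F.

1240.2 °F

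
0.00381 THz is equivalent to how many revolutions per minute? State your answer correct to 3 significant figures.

1 terahertz = 6.00000e+13 rpm.
0.00381 × 6.00000e+13 ≈ 2.29e+11 rpm.

2.29e+11 revolutions per minute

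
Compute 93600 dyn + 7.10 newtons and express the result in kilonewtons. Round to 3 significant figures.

0.00804 kN

93600 dyn = 0.000936000 kN and 7.10 N = 0.00710000 kN.
0.000936000 + 0.00710000 ≈ 0.00804 kN.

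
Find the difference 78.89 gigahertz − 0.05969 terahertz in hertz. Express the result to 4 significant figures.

1.920e+10 Hz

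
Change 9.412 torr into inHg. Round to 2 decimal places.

0.37 inches of mercury

1 torr = 0.0393701 inches of mercury.
Thus 9.412 × 0.0393701 ≈ 0.37 inHg.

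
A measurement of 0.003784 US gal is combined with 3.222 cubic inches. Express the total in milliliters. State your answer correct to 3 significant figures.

67.1 milliliters

0.003784 US gal = 14.3240 mL and 3.222 in³ = 52.7991 mL.
14.3240 + 52.7991 ≈ 67.1 mL.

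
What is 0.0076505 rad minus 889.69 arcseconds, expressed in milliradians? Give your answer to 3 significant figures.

3.34 mrad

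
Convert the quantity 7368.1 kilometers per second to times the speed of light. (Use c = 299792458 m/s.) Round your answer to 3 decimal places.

1 km/s = 3.33564 × 10^-6 times the speed of light.
Then 7368.1 × 3.33564 × 10^-6 ≈ 0.025 c.

0.025 times the speed of light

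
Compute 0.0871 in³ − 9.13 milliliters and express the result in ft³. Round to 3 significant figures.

-0.000272 cubic feet

0.0871 in³ = 5.04051e-5 ft³ and 9.13 mL = 0.000322423 ft³.
5.04051e-5 − 0.000322423 ≈ -0.000272 ft³.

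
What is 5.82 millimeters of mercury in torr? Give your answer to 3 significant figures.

5.82 torr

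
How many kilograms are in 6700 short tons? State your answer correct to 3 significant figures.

1 short ton = 907.185 kg.
6700 × 907.185 ≈ 6.08 × 10^6 kg.

6.08 × 10^6 kg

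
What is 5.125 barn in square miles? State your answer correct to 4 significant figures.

1.979 × 10^-34 mi²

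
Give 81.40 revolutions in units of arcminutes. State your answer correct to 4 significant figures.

1 rev = 21600.0 arcmin.
Thus 81.40 × 21600.0 ≈ 1.758 × 10^6 arcmin.

1.758 × 10^6 arcminutes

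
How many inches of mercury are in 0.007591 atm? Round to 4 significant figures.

0.2271 inches of mercury

1 atmosphere = 29.9213 inHg.
0.007591 × 29.9213 ≈ 0.2271 inHg.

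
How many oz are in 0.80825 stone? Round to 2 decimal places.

181.05 oz

1 st = 224.000 oz.
Thus 0.80825 × 224.000 ≈ 181.05 oz.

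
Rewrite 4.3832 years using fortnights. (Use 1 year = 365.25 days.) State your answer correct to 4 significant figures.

1 year = 26.0893 fortnight.
So 4.3832 × 26.0893 ≈ 114.4 fortnight.

114.4 fortnight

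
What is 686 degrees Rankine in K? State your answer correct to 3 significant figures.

381 K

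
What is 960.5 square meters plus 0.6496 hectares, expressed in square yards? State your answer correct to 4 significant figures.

960.5 m² = 1148.75 yd² and 0.6496 ha = 7769.15 yd².
1148.75 + 7769.15 ≈ 8918 yd².

8918 square yards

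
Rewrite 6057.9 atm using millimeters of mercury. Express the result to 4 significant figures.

1 atmosphere = 760.000 mmHg.
Then 6057.9 × 760.000 ≈ 4.604e+6 mmHg.

4.604e+6 mmHg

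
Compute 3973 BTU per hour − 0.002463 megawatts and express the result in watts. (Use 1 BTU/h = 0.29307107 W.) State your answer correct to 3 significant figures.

-1300 W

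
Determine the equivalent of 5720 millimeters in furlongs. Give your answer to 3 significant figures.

0.0284 furlongs

1 mm = 4.97097 × 10^-6 furlong.
5720 × 4.97097 × 10^-6 ≈ 0.0284 furlong.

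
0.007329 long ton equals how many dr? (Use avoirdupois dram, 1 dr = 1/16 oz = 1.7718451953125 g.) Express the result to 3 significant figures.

4200 drams

1 long ton = 573440 dr.
Thus 0.007329 × 573440 ≈ 4200 dr.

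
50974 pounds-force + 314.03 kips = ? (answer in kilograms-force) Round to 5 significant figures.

165560 kilograms-force

50974 lbf = 23121.4 kgf and 314.03 kip = 142442 kgf.
23121.4 + 142442 ≈ 165560 kgf.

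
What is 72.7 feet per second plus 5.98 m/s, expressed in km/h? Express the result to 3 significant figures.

101 kilometers per hour

72.7 ft/s = 79.7723 km/h and 5.98 m/s = 21.5280 km/h.
79.7723 + 21.5280 ≈ 101 km/h.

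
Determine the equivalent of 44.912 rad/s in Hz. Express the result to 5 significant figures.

7.1480 hertz

1 radian per second = 0.159155 Hz.
44.912 × 0.159155 ≈ 7.1480 Hz.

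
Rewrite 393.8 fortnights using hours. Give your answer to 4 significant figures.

1 fortnight = 336.000 h.
393.8 × 336.000 ≈ 132300 h.

132300 h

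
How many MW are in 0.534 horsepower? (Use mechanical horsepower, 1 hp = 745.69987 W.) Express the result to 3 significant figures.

0.000398 MW

1 horsepower = 0.000745700 megawatts.
0.534 × 0.000745700 ≈ 0.000398 MW.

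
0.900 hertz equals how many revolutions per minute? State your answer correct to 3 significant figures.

54.0 rpm

1 hertz = 60.0000 rpm.
Then 0.900 × 60.0000 ≈ 54.0 rpm.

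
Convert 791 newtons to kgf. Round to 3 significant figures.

80.7 kilograms-force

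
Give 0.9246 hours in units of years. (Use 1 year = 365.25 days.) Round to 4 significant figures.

0.0001055 yr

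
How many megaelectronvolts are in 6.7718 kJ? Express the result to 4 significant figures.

4.227e+16 megaelectronvolts

1 kilojoule = 6.24151e+15 megaelectronvolts.
6.7718 × 6.24151e+15 ≈ 4.227e+16 MeV.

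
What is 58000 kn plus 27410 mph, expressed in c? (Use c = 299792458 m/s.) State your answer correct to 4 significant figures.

58000 kn = 9.95281e-5 c and 27410 mph = 4.08728e-5 c.
9.95281e-5 + 4.08728e-5 ≈ 0.0001404 c.

0.0001404 times the speed of light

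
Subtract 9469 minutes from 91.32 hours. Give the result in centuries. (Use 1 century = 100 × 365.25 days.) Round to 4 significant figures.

-7.586e-5 centuries

91.32 h = 0.000104175 century and 9469 min = 0.000180033 century.
0.000104175 − 0.000180033 ≈ -7.586e-5 century.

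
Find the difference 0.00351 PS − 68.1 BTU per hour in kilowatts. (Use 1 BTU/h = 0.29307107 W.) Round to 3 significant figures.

-0.0174 kW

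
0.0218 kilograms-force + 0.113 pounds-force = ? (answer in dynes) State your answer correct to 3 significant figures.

0.0218 kgf = 21378.5 dyn and 0.113 lbf = 50264.9 dyn.
21378.5 + 50264.9 ≈ 71600 dyn.

71600 dyn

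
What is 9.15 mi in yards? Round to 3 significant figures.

1 mi = 1760.00 yards.
Then 9.15 × 1760.00 ≈ 16100 yd.

16100 yd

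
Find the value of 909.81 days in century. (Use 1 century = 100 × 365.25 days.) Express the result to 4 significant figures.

0.02491 century

1 d = 2.73785 × 10^-5 century.
909.81 × 2.73785 × 10^-5 ≈ 0.02491 century.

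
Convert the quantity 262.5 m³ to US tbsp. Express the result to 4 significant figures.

1 cubic meter = 67628.0 US tbsp.
Thus 262.5 × 67628.0 ≈ 1.775 × 10^7 US tbsp.

1.775 × 10^7 US tbsp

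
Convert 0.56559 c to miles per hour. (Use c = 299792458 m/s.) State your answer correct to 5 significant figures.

3.7929e+8 mph

1 c = 6.70617e+8 mph.
So 0.56559 × 6.70617e+8 ≈ 3.7929e+8 mph.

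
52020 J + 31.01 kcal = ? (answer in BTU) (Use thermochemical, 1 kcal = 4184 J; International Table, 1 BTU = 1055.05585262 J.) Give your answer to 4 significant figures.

52020 J = 49.3054 BTU and 31.01 kcal = 122.975 BTU.
49.3054 + 122.975 ≈ 172.3 BTU.

172.3 British thermal units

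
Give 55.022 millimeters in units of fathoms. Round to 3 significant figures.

1 mm = 0.000546807 fathoms.
Then 55.022 × 0.000546807 ≈ 0.0301 fathom.

0.0301 fathoms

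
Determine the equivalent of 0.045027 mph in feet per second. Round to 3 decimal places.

0.066 ft/s

1 mph = 1.46667 ft/s.
Then 0.045027 × 1.46667 ≈ 0.066 ft/s.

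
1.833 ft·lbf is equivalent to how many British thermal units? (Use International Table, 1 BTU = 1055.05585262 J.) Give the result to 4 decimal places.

0.0024 BTU

1 ft·lbf = 0.00128507 BTU.
Thus 1.833 × 0.00128507 ≈ 0.0024 BTU.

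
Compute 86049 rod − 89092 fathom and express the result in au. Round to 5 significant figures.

1.8037e-6 au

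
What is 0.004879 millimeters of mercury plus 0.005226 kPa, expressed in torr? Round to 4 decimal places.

0.004879 mmHg = 0.00487900 torr and 0.005226 kPa = 0.0391982 torr.
0.00487900 + 0.0391982 ≈ 0.0441 torr.

0.0441 torr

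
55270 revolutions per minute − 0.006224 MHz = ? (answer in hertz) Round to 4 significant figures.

-5303 Hz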